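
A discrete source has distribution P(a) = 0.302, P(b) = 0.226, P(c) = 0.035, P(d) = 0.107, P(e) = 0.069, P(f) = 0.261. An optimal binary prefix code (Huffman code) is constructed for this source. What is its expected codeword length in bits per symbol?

2.315 bits/symbol

Repeatedly combine the two least-probable nodes; the expected code length is the sum of the merged weights.
merge 7/200 + 69/1000 → 13/125
merge 13/125 + 107/1000 → 211/1000
merge 211/1000 + 113/500 → 437/1000
merge 261/1000 + 151/500 → 563/1000
merge 437/1000 + 563/1000 → 1
L = 13/125 + 211/1000 + 437/1000 + 563/1000 + 1 = 463/200 = 2.315 bits/symbol.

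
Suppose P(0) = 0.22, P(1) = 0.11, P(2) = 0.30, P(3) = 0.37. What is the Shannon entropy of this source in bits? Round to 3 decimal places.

H = −Σ pᵢ log₂ pᵢ.
−0.22·log₂(0.22) = 0.4806
−0.11·log₂(0.11) = 0.3503
−0.30·log₂(0.30) = 0.5211
−0.37·log₂(0.37) = 0.5307
Sum ≈ 1.8827 → 1.883 bits.

1.883 bits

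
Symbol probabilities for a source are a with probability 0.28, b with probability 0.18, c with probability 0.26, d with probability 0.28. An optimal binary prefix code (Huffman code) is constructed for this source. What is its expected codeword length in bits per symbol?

Repeatedly combine the two least-probable nodes; the expected code length is the sum of the merged weights.
merge 9/50 + 13/50 → 11/25
merge 7/25 + 7/25 → 14/25
merge 11/25 + 14/25 → 1
L = 11/25 + 14/25 + 1 = 2 bits/symbol.

2 bits/symbol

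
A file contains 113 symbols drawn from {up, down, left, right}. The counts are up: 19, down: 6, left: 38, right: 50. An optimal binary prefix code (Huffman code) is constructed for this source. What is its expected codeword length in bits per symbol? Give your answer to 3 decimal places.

1.779 bits/symbol

Probabilities are the counts divided by 113.
Repeatedly combine the two least-probable nodes; the expected code length is the sum of the merged weights.
merge 6/113 + 19/113 → 25/113
merge 25/113 + 38/113 → 63/113
merge 50/113 + 63/113 → 1
L = 25/113 + 63/113 + 1 = 201/113 ≈ 1.779 bits/symbol.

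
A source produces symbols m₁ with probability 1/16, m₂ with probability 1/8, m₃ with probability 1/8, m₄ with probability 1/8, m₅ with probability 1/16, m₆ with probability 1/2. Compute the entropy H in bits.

Each probability is a power of 1/2, so log₂(1/p) is an integer.
H = Σ p·log₂(1/p) = 1/16·4 + 1/8·3 + 1/8·3 + 1/8·3 + 1/16·4 + 1/2·1 = 2.125 bits.

2.125 bits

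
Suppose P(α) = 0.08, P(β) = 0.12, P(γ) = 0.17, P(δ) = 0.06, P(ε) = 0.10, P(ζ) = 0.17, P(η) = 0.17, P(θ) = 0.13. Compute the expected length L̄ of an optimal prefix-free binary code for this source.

Repeatedly combine the two least-probable nodes; the expected code length is the sum of the merged weights.
merge 3/50 + 2/25 → 7/50
merge 1/10 + 3/25 → 11/50
merge 13/100 + 7/50 → 27/100
merge 17/100 + 17/100 → 17/50
merge 17/100 + 11/50 → 39/100
merge 27/100 + 17/50 → 61/100
merge 39/100 + 61/100 → 1
L = 7/50 + 11/50 + 27/100 + 17/50 + 39/100 + 61/100 + 1 = 297/100 = 2.97 bits/symbol.

2.97 bits/symbol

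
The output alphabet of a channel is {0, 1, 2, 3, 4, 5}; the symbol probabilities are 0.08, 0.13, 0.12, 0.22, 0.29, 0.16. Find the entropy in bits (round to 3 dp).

2.463 bits

H = −Σ pᵢ log₂ pᵢ.
−0.08·log₂(0.08) = 0.2915
−0.13·log₂(0.13) = 0.3826
−0.12·log₂(0.12) = 0.3671
−0.22·log₂(0.22) = 0.4806
−0.29·log₂(0.29) = 0.5179
−0.16·log₂(0.16) = 0.4230
Sum ≈ 2.4627 → 2.463 bits.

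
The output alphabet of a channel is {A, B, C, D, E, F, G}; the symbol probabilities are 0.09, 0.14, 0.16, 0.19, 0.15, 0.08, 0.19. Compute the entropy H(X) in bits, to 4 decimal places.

2.7453 bits

H = −Σ pᵢ log₂ pᵢ.
−0.09·log₂(0.09) = 0.3127
−0.14·log₂(0.14) = 0.3971
−0.16·log₂(0.16) = 0.4230
−0.19·log₂(0.19) = 0.4552
−0.15·log₂(0.15) = 0.4105
−0.08·log₂(0.08) = 0.2915
−0.19·log₂(0.19) = 0.4552
Sum ≈ 2.7453 → 2.7453 bits.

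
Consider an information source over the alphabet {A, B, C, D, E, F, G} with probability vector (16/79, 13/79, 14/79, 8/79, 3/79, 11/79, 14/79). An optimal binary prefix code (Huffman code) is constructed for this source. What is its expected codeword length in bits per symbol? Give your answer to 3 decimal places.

Repeatedly combine the two least-probable nodes; the expected code length is the sum of the merged weights.
merge 3/79 + 8/79 → 11/79
merge 11/79 + 11/79 → 22/79
merge 13/79 + 14/79 → 27/79
merge 14/79 + 16/79 → 30/79
merge 22/79 + 27/79 → 49/79
merge 30/79 + 49/79 → 1
L = 11/79 + 22/79 + 27/79 + 30/79 + 49/79 + 1 = 218/79 ≈ 2.759 bits/symbol.

2.759 bits/symbol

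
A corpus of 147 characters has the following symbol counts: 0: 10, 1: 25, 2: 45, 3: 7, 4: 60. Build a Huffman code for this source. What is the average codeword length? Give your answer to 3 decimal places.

Probabilities are the counts divided by 147.
Repeatedly combine the two least-probable nodes; the expected code length is the sum of the merged weights.
merge 1/21 + 10/147 → 17/147
merge 17/147 + 25/147 → 2/7
merge 2/7 + 15/49 → 29/49
merge 20/49 + 29/49 → 1
L = 17/147 + 2/7 + 29/49 + 1 = 293/147 ≈ 1.993 bits/symbol.

1.993 bits/symbol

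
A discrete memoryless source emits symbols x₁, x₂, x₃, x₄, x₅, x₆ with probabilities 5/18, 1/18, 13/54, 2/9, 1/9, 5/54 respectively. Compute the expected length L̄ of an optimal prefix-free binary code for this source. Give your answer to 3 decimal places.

2.407 bits/symbol

Repeatedly combine the two least-probable nodes; the expected code length is the sum of the merged weights.
merge 1/18 + 5/54 → 4/27
merge 1/9 + 4/27 → 7/27
merge 2/9 + 13/54 → 25/54
merge 7/27 + 5/18 → 29/54
merge 25/54 + 29/54 → 1
L = 4/27 + 7/27 + 25/54 + 29/54 + 1 = 65/27 ≈ 2.407 bits/symbol.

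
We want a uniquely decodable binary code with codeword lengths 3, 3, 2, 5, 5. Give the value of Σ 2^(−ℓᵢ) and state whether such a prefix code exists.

0.5625; yes

With common denominator 2^5 = 32: Σ 2^(−ℓᵢ) = 4/32 + 4/32 + 8/32 + 1/32 + 1/32 = 18/32 = 0.5625.
Kraft's inequality requires Σ ≤ 1; here Σ = 0.5625 ≤ 1, so such a prefix code exists.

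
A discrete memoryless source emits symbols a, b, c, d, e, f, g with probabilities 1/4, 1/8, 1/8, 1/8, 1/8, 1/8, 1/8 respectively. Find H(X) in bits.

2.75 bits

Each probability is a power of 1/2, so log₂(1/p) is an integer.
H = Σ p·log₂(1/p) = 1/4·2 + 1/8·3 + 1/8·3 + 1/8·3 + 1/8·3 + 1/8·3 + 1/8·3 = 2.75 bits.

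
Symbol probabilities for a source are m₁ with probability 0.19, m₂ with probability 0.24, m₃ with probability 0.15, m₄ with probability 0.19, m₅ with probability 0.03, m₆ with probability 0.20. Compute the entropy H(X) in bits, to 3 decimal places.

H = −Σ pᵢ log₂ pᵢ.
−0.19·log₂(0.19) = 0.4552
−0.24·log₂(0.24) = 0.4941
−0.15·log₂(0.15) = 0.4105
−0.19·log₂(0.19) = 0.4552
−0.03·log₂(0.03) = 0.1518
−0.20·log₂(0.20) = 0.4644
Sum ≈ 2.4313 → 2.431 bits.

2.431 bits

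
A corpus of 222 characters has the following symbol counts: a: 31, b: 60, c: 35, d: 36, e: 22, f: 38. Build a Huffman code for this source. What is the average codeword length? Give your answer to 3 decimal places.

Probabilities are the counts divided by 222.
Repeatedly combine the two least-probable nodes; the expected code length is the sum of the merged weights.
merge 11/111 + 31/222 → 53/222
merge 35/222 + 6/37 → 71/222
merge 19/111 + 53/222 → 91/222
merge 10/37 + 71/222 → 131/222
merge 91/222 + 131/222 → 1
L = 53/222 + 71/222 + 91/222 + 131/222 + 1 = 284/111 ≈ 2.559 bits/symbol.

2.559 bits/symbol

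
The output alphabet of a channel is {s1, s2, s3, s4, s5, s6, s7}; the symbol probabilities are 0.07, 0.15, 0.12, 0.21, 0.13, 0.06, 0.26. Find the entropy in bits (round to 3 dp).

H = −Σ pᵢ log₂ pᵢ.
−0.07·log₂(0.07) = 0.2686
−0.15·log₂(0.15) = 0.4105
−0.12·log₂(0.12) = 0.3671
−0.21·log₂(0.21) = 0.4728
−0.13·log₂(0.13) = 0.3826
−0.06·log₂(0.06) = 0.2435
−0.26·log₂(0.26) = 0.5053
Sum ≈ 2.6505 → 2.650 bits.

2.650 bits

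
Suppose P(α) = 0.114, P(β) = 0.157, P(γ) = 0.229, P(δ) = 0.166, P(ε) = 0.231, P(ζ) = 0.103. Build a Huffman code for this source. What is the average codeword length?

2.54 bits/symbol

Repeatedly combine the two least-probable nodes; the expected code length is the sum of the merged weights.
merge 103/1000 + 57/500 → 217/1000
merge 157/1000 + 83/500 → 323/1000
merge 217/1000 + 229/1000 → 223/500
merge 231/1000 + 323/1000 → 277/500
merge 223/500 + 277/500 → 1
L = 217/1000 + 323/1000 + 223/500 + 277/500 + 1 = 127/50 = 2.54 bits/symbol.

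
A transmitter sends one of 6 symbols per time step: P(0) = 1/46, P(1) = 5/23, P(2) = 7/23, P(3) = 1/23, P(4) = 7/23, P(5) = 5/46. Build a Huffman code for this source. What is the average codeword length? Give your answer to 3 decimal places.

Repeatedly combine the two least-probable nodes; the expected code length is the sum of the merged weights.
merge 1/46 + 1/23 → 3/46
merge 3/46 + 5/46 → 4/23
merge 4/23 + 5/23 → 9/23
merge 7/23 + 7/23 → 14/23
merge 9/23 + 14/23 → 1
L = 3/46 + 4/23 + 9/23 + 14/23 + 1 = 103/46 ≈ 2.239 bits/symbol.

2.239 bits/symbol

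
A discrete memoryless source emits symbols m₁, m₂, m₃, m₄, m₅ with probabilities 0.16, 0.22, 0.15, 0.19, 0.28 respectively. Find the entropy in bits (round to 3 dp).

H = −Σ pᵢ log₂ pᵢ.
−0.16·log₂(0.16) = 0.4230
−0.22·log₂(0.22) = 0.4806
−0.15·log₂(0.15) = 0.4105
−0.19·log₂(0.19) = 0.4552
−0.28·log₂(0.28) = 0.5142
Sum ≈ 2.2836 → 2.284 bits.

2.284 bits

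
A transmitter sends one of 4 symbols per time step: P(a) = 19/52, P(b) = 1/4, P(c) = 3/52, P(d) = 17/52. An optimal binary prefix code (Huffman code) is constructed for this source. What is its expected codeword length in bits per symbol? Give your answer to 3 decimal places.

1.942 bits/symbol

Repeatedly combine the two least-probable nodes; the expected code length is the sum of the merged weights.
merge 3/52 + 1/4 → 4/13
merge 4/13 + 17/52 → 33/52
merge 19/52 + 33/52 → 1
L = 4/13 + 33/52 + 1 = 101/52 ≈ 1.942 bits/symbol.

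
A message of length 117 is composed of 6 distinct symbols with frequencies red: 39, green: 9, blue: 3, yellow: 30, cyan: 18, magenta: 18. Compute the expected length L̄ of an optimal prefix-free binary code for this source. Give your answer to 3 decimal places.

2.359 bits/symbol

Probabilities are the counts divided by 117.
Repeatedly combine the two least-probable nodes; the expected code length is the sum of the merged weights.
merge 1/39 + 1/13 → 4/39
merge 4/39 + 2/13 → 10/39
merge 2/13 + 10/39 → 16/39
merge 10/39 + 1/3 → 23/39
merge 16/39 + 23/39 → 1
L = 4/39 + 10/39 + 16/39 + 23/39 + 1 = 92/39 ≈ 2.359 bits/symbol.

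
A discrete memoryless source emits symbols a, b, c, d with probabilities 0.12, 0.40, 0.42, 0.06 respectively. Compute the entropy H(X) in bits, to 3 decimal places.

H = −Σ pᵢ log₂ pᵢ.
−0.12·log₂(0.12) = 0.3671
−0.40·log₂(0.40) = 0.5288
−0.42·log₂(0.42) = 0.5256
−0.06·log₂(0.06) = 0.2435
Sum ≈ 1.6650 → 1.665 bits.

1.665 bits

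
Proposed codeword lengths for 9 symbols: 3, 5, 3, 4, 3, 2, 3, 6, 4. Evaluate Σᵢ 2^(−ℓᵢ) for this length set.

With common denominator 2^6 = 64: Σ 2^(−ℓᵢ) = 8/64 + 2/64 + 8/64 + 4/64 + 8/64 + 16/64 + 8/64 + 1/64 + 4/64 = 59/64 = 0.921875.

0.921875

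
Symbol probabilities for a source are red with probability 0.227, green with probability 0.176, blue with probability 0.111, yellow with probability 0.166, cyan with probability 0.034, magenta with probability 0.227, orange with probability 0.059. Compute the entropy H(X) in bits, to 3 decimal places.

H = −Σ pᵢ log₂ pᵢ.
−0.227·log₂(0.227) = 0.4856
−0.176·log₂(0.176) = 0.4411
−0.111·log₂(0.111) = 0.3520
−0.166·log₂(0.166) = 0.4301
−0.034·log₂(0.034) = 0.1659
−0.227·log₂(0.227) = 0.4856
−0.059·log₂(0.059) = 0.2409
Sum ≈ 2.6012 → 2.601 bits.

2.601 bits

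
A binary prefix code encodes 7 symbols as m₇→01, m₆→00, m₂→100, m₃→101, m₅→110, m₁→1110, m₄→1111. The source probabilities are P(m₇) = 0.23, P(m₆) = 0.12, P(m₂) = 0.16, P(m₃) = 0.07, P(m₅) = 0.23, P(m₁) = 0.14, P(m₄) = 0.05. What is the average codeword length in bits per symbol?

2.84 bits/symbol

L̄ = Σ pᵢ·ℓᵢ = 0.23·2 + 0.12·2 + 0.16·3 + 0.07·3 + 0.23·3 + 0.14·4 + 0.05·4 = 2.84 bits/symbol.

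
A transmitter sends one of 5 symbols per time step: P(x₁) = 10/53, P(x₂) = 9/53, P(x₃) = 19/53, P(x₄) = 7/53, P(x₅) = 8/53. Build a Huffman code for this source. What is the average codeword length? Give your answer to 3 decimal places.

Repeatedly combine the two least-probable nodes; the expected code length is the sum of the merged weights.
merge 7/53 + 8/53 → 15/53
merge 9/53 + 10/53 → 19/53
merge 15/53 + 19/53 → 34/53
merge 19/53 + 34/53 → 1
L = 15/53 + 19/53 + 34/53 + 1 = 121/53 ≈ 2.283 bits/symbol.

2.283 bits/symbol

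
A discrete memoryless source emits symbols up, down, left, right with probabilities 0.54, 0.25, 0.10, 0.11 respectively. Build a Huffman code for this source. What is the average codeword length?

Repeatedly combine the two least-probable nodes; the expected code length is the sum of the merged weights.
merge 1/10 + 11/100 → 21/100
merge 21/100 + 1/4 → 23/50
merge 23/50 + 27/50 → 1
L = 21/100 + 23/50 + 1 = 167/100 = 1.67 bits/symbol.

1.67 bits/symbol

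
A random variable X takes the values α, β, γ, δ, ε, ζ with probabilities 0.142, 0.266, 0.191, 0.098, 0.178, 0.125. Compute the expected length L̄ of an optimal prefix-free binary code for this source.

Repeatedly combine the two least-probable nodes; the expected code length is the sum of the merged weights.
merge 49/500 + 1/8 → 223/1000
merge 71/500 + 89/500 → 8/25
merge 191/1000 + 223/1000 → 207/500
merge 133/500 + 8/25 → 293/500
merge 207/500 + 293/500 → 1
L = 223/1000 + 8/25 + 207/500 + 293/500 + 1 = 2543/1000 = 2.543 bits/symbol.

2.543 bits/symbol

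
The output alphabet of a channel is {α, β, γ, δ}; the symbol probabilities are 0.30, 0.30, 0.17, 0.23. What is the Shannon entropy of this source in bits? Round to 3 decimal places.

1.964 bits

H = −Σ pᵢ log₂ pᵢ.
−0.30·log₂(0.30) = 0.5211
−0.30·log₂(0.30) = 0.5211
−0.17·log₂(0.17) = 0.4346
−0.23·log₂(0.23) = 0.4877
Sum ≈ 1.9644 → 1.964 bits.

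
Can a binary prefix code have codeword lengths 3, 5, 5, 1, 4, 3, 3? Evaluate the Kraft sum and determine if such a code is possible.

With common denominator 2^5 = 32: Σ 2^(−ℓᵢ) = 4/32 + 1/32 + 1/32 + 16/32 + 2/32 + 4/32 + 4/32 = 32/32 = 1.
Kraft's inequality requires Σ ≤ 1; here Σ = 1 ≤ 1, so such a prefix code exists.

1; yes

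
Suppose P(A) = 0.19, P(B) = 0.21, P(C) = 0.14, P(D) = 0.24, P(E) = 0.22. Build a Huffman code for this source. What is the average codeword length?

Repeatedly combine the two least-probable nodes; the expected code length is the sum of the merged weights.
merge 7/50 + 19/100 → 33/100
merge 21/100 + 11/50 → 43/100
merge 6/25 + 33/100 → 57/100
merge 43/100 + 57/100 → 1
L = 33/100 + 43/100 + 57/100 + 1 = 233/100 = 2.33 bits/symbol.

2.33 bits/symbol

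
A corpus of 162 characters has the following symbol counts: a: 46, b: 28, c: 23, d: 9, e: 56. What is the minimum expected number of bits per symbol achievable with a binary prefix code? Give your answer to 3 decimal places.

Probabilities are the counts divided by 162.
Repeatedly combine the two least-probable nodes; the expected code length is the sum of the merged weights.
merge 1/18 + 23/162 → 16/81
merge 14/81 + 16/81 → 10/27
merge 23/81 + 28/81 → 17/27
merge 10/27 + 17/27 → 1
L = 16/81 + 10/27 + 17/27 + 1 = 178/81 ≈ 2.198 bits/symbol.

2.198 bits/symbol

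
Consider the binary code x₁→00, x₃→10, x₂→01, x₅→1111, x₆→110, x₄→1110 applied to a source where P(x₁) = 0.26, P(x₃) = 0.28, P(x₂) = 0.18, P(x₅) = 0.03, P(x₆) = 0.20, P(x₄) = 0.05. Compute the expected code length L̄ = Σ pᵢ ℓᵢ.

L̄ = Σ pᵢ·ℓᵢ = 0.26·2 + 0.28·2 + 0.18·2 + 0.03·4 + 0.20·3 + 0.05·4 = 2.36 bits/symbol.

2.36 bits/symbol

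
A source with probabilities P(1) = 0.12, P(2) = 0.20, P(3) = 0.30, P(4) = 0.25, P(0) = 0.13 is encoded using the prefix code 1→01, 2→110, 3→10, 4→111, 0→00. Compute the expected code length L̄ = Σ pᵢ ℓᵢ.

L̄ = Σ pᵢ·ℓᵢ = 0.12·2 + 0.20·3 + 0.30·2 + 0.25·3 + 0.13·2 = 2.45 bits/symbol.

2.45 bits/symbol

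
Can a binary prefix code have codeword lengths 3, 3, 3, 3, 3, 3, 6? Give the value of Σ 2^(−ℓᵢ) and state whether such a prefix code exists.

With common denominator 2^6 = 64: Σ 2^(−ℓᵢ) = 8/64 + 8/64 + 8/64 + 8/64 + 8/64 + 8/64 + 1/64 = 49/64 = 0.765625.
Kraft's inequality requires Σ ≤ 1; here Σ = 0.765625 ≤ 1, so such a prefix code exists.

0.765625; yes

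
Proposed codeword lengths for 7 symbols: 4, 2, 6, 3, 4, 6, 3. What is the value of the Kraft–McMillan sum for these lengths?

With common denominator 2^6 = 64: Σ 2^(−ℓᵢ) = 4/64 + 16/64 + 1/64 + 8/64 + 4/64 + 1/64 + 8/64 = 42/64 = 0.65625.

0.65625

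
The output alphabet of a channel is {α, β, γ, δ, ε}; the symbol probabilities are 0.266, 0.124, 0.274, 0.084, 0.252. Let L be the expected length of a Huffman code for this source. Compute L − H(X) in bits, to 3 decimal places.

0.013 bits

Entropy H = −Σ p log₂ p ≈ 2.1947 bits.
Huffman merges: 21/250+31/250→26/125; 26/125+63/250→23/50; 133/500+137/500→27/50; 23/50+27/50→1. L = 276/125 ≈ 2.2080.
L − H = 2.2080 − 2.1947 = 0.013 bits.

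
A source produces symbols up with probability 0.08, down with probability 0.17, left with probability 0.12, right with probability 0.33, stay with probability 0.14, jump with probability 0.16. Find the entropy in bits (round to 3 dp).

2.441 bits

H = −Σ pᵢ log₂ pᵢ.
−0.08·log₂(0.08) = 0.2915
−0.17·log₂(0.17) = 0.4346
−0.12·log₂(0.12) = 0.3671
−0.33·log₂(0.33) = 0.5278
−0.14·log₂(0.14) = 0.3971
−0.16·log₂(0.16) = 0.4230
Sum ≈ 2.4411 → 2.441 bits.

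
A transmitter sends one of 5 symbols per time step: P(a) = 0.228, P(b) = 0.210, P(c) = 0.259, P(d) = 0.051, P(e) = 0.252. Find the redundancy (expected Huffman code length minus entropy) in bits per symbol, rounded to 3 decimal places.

Entropy H = −Σ p log₂ p ≈ 2.1840 bits.
Huffman merges: 51/1000+21/100→261/1000; 57/250+63/250→12/25; 259/1000+261/1000→13/25; 12/25+13/25→1. L = 2261/1000 ≈ 2.2610.
L − H = 2.2610 − 2.1840 = 0.077 bits.

0.077 bits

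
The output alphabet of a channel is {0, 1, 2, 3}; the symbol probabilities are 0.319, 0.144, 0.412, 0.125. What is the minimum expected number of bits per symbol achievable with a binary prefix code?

1.857 bits/symbol

Repeatedly combine the two least-probable nodes; the expected code length is the sum of the merged weights.
merge 1/8 + 18/125 → 269/1000
merge 269/1000 + 319/1000 → 147/250
merge 103/250 + 147/250 → 1
L = 269/1000 + 147/250 + 1 = 1857/1000 = 1.857 bits/symbol.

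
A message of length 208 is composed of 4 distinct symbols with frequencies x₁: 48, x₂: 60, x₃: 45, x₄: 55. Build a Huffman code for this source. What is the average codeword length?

Probabilities are the counts divided by 208.
Repeatedly combine the two least-probable nodes; the expected code length is the sum of the merged weights.
merge 45/208 + 3/13 → 93/208
merge 55/208 + 15/52 → 115/208
merge 93/208 + 115/208 → 1
L = 93/208 + 115/208 + 1 = 2 bits/symbol.

2 bits/symbol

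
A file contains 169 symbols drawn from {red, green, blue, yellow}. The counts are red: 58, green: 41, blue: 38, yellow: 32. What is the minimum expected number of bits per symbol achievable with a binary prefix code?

Probabilities are the counts divided by 169.
Repeatedly combine the two least-probable nodes; the expected code length is the sum of the merged weights.
merge 32/169 + 38/169 → 70/169
merge 41/169 + 58/169 → 99/169
merge 70/169 + 99/169 → 1
L = 70/169 + 99/169 + 1 = 2 bits/symbol.

2 bits/symbol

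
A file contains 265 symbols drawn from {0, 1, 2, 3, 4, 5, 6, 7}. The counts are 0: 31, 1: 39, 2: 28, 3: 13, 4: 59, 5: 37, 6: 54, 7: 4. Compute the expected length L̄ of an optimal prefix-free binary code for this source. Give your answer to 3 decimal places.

Probabilities are the counts divided by 265.
Repeatedly combine the two least-probable nodes; the expected code length is the sum of the merged weights.
merge 4/265 + 13/265 → 17/265
merge 17/265 + 28/265 → 9/53
merge 31/265 + 37/265 → 68/265
merge 39/265 + 9/53 → 84/265
merge 54/265 + 59/265 → 113/265
merge 68/265 + 84/265 → 152/265
merge 113/265 + 152/265 → 1
L = 17/265 + 9/53 + 68/265 + 84/265 + 113/265 + 152/265 + 1 = 744/265 ≈ 2.808 bits/symbol.

2.808 bits/symbol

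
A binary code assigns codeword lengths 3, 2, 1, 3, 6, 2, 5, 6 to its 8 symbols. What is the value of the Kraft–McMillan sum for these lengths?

With common denominator 2^6 = 64: Σ 2^(−ℓᵢ) = 8/64 + 16/64 + 32/64 + 8/64 + 1/64 + 16/64 + 2/64 + 1/64 = 84/64 = 1.3125.

1.3125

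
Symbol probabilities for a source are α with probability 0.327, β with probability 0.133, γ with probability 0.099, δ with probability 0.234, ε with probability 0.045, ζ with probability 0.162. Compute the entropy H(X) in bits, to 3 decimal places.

H = −Σ pᵢ log₂ pᵢ.
−0.327·log₂(0.327) = 0.5273
−0.133·log₂(0.133) = 0.3871
−0.099·log₂(0.099) = 0.3303
−0.234·log₂(0.234) = 0.4903
−0.045·log₂(0.045) = 0.2013
−0.162·log₂(0.162) = 0.4254
Sum ≈ 2.3618 → 2.362 bits.

2.362 bits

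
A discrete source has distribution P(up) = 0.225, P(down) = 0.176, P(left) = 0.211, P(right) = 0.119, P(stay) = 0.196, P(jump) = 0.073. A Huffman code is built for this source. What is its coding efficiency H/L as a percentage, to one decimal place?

Entropy H = −Σ p log₂ p ≈ 2.5008 bits.
Huffman merges: 73/1000+119/1000→24/125; 22/125+24/125→46/125; 49/250+211/1000→407/1000; 9/40+46/125→593/1000; 407/1000+593/1000→1. L = 64/25 ≈ 2.5600.
Efficiency = H/L = 2.5008/2.5600 = 97.7%.

97.7%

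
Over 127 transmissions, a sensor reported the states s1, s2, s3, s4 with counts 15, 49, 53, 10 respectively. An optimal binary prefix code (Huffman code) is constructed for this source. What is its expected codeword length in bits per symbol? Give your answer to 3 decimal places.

Probabilities are the counts divided by 127.
Repeatedly combine the two least-probable nodes; the expected code length is the sum of the merged weights.
merge 10/127 + 15/127 → 25/127
merge 25/127 + 49/127 → 74/127
merge 53/127 + 74/127 → 1
L = 25/127 + 74/127 + 1 = 226/127 ≈ 1.780 bits/symbol.

1.780 bits/symbol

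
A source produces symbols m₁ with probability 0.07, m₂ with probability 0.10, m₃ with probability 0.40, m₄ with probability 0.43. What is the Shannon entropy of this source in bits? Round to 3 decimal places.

1.653 bits

H = −Σ pᵢ log₂ pᵢ.
−0.07·log₂(0.07) = 0.2686
−0.10·log₂(0.10) = 0.3322
−0.40·log₂(0.40) = 0.5288
−0.43·log₂(0.43) = 0.5236
Sum ≈ 1.6531 → 1.653 bits.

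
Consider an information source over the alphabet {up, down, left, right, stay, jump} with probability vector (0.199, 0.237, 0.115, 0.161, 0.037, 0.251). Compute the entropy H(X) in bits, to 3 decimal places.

2.415 bits

H = −Σ pᵢ log₂ pᵢ.
−0.199·log₂(0.199) = 0.4635
−0.237·log₂(0.237) = 0.4923
−0.115·log₂(0.115) = 0.3588
−0.161·log₂(0.161) = 0.4242
−0.037·log₂(0.037) = 0.1760
−0.251·log₂(0.251) = 0.5006
Sum ≈ 2.4153 → 2.415 bits.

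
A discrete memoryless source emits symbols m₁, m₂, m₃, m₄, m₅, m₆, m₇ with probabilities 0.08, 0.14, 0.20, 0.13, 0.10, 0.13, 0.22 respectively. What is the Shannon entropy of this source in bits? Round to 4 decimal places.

2.7311 bits

H = −Σ pᵢ log₂ pᵢ.
−0.08·log₂(0.08) = 0.2915
−0.14·log₂(0.14) = 0.3971
−0.20·log₂(0.20) = 0.4644
−0.13·log₂(0.13) = 0.3826
−0.10·log₂(0.10) = 0.3322
−0.13·log₂(0.13) = 0.3826
−0.22·log₂(0.22) = 0.4806
Sum ≈ 2.7311 → 2.7311 bits.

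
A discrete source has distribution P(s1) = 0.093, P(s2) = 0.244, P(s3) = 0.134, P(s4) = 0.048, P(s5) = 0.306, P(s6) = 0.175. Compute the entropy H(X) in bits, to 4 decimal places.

2.3769 bits

H = −Σ pᵢ log₂ pᵢ.
−0.093·log₂(0.093) = 0.3187
−0.244·log₂(0.244) = 0.4966
−0.134·log₂(0.134) = 0.3886
−0.048·log₂(0.048) = 0.2103
−0.306·log₂(0.306) = 0.5228
−0.175·log₂(0.175) = 0.4401
Sum ≈ 2.3769 → 2.3769 bits.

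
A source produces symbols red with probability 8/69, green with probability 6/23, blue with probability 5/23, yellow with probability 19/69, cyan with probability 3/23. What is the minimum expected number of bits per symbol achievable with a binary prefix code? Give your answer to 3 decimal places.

2.246 bits/symbol

Repeatedly combine the two least-probable nodes; the expected code length is the sum of the merged weights.
merge 8/69 + 3/23 → 17/69
merge 5/23 + 17/69 → 32/69
merge 6/23 + 19/69 → 37/69
merge 32/69 + 37/69 → 1
L = 17/69 + 32/69 + 37/69 + 1 = 155/69 ≈ 2.246 bits/symbol.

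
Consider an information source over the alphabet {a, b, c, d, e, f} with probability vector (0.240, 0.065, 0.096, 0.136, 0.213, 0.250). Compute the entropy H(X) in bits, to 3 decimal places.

2.442 bits

H = −Σ pᵢ log₂ pᵢ.
−0.240·log₂(0.240) = 0.4941
−0.065·log₂(0.065) = 0.2563
−0.096·log₂(0.096) = 0.3246
−0.136·log₂(0.136) = 0.3915
−0.213·log₂(0.213) = 0.4752
−0.250·log₂(0.250) = 0.5000
Sum ≈ 2.4417 → 2.442 bits.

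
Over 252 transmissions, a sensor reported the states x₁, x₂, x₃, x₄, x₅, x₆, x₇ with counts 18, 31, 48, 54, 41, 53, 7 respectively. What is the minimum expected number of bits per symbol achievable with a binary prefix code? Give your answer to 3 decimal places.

2.675 bits/symbol

Probabilities are the counts divided by 252.
Repeatedly combine the two least-probable nodes; the expected code length is the sum of the merged weights.
merge 1/36 + 1/14 → 25/252
merge 25/252 + 31/252 → 2/9
merge 41/252 + 4/21 → 89/252
merge 53/252 + 3/14 → 107/252
merge 2/9 + 89/252 → 145/252
merge 107/252 + 145/252 → 1
L = 25/252 + 2/9 + 89/252 + 107/252 + 145/252 + 1 = 337/126 ≈ 2.675 bits/symbol.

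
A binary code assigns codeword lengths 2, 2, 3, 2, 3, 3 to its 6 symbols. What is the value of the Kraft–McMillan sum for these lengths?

1.125

With common denominator 2^3 = 8: Σ 2^(−ℓᵢ) = 2/8 + 2/8 + 1/8 + 2/8 + 1/8 + 1/8 = 9/8 = 1.125.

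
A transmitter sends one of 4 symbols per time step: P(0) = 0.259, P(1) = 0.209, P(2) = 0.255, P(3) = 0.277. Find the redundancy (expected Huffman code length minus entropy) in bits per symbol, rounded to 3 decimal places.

0.007 bits

Entropy H = −Σ p log₂ p ≈ 1.9925 bits.
Huffman merges: 209/1000+51/200→58/125; 259/1000+277/1000→67/125; 58/125+67/125→1. L = 2 ≈ 2.0000.
L − H = 2.0000 − 1.9925 = 0.007 bits.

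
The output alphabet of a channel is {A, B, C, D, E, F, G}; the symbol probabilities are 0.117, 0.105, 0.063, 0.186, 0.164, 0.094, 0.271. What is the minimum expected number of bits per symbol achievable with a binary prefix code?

2.7 bits/symbol

Repeatedly combine the two least-probable nodes; the expected code length is the sum of the merged weights.
merge 63/1000 + 47/500 → 157/1000
merge 21/200 + 117/1000 → 111/500
merge 157/1000 + 41/250 → 321/1000
merge 93/500 + 111/500 → 51/125
merge 271/1000 + 321/1000 → 74/125
merge 51/125 + 74/125 → 1
L = 157/1000 + 111/500 + 321/1000 + 51/125 + 74/125 + 1 = 27/10 = 2.7 bits/symbol.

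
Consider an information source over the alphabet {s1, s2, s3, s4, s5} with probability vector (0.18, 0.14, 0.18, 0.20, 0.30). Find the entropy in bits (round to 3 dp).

2.273 bits

H = −Σ pᵢ log₂ pᵢ.
−0.18·log₂(0.18) = 0.4453
−0.14·log₂(0.14) = 0.3971
−0.18·log₂(0.18) = 0.4453
−0.20·log₂(0.20) = 0.4644
−0.30·log₂(0.30) = 0.5211
Sum ≈ 2.2732 → 2.273 bits.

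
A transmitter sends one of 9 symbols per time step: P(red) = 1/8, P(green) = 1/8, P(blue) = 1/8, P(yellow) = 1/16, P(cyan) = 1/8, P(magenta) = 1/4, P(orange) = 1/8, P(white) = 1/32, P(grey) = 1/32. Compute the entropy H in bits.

2.9375 bits

Each probability is a power of 1/2, so log₂(1/p) is an integer.
H = Σ p·log₂(1/p) = 1/8·3 + 1/8·3 + 1/8·3 + 1/16·4 + 1/8·3 + 1/4·2 + 1/8·3 + 1/32·5 + 1/32·5 = 2.9375 bits.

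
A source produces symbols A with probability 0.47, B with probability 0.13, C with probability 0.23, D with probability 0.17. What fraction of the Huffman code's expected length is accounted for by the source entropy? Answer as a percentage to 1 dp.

99.3%

Entropy H = −Σ p log₂ p ≈ 1.8169 bits.
Huffman merges: 13/100+17/100→3/10; 23/100+3/10→53/100; 47/100+53/100→1. L = 183/100 ≈ 1.8300.
Efficiency = H/L = 1.8169/1.8300 = 99.3%.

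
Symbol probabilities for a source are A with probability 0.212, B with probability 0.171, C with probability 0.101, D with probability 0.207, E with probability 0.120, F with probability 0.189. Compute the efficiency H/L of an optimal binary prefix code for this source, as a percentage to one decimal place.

98.3%

Entropy H = −Σ p log₂ p ≈ 2.5359 bits.
Huffman merges: 101/1000+3/25→221/1000; 171/1000+189/1000→9/25; 207/1000+53/250→419/1000; 221/1000+9/25→581/1000; 419/1000+581/1000→1. L = 2581/1000 ≈ 2.5810.
Efficiency = H/L = 2.5359/2.5810 = 98.3%.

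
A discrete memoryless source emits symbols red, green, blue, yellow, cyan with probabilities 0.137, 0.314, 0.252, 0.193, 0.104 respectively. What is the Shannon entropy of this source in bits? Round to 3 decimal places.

2.216 bits

H = −Σ pᵢ log₂ pᵢ.
−0.137·log₂(0.137) = 0.3929
−0.314·log₂(0.314) = 0.5247
−0.252·log₂(0.252) = 0.5011
−0.193·log₂(0.193) = 0.4581
−0.104·log₂(0.104) = 0.3396
Sum ≈ 2.2164 → 2.216 bits.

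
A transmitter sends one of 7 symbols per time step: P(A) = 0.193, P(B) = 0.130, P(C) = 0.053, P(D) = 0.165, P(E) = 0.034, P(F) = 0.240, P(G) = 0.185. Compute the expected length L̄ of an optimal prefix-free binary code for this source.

Repeatedly combine the two least-probable nodes; the expected code length is the sum of the merged weights.
merge 17/500 + 53/1000 → 87/1000
merge 87/1000 + 13/100 → 217/1000
merge 33/200 + 37/200 → 7/20
merge 193/1000 + 217/1000 → 41/100
merge 6/25 + 7/20 → 59/100
merge 41/100 + 59/100 → 1
L = 87/1000 + 217/1000 + 7/20 + 41/100 + 59/100 + 1 = 1327/500 = 2.654 bits/symbol.

2.654 bits/symbol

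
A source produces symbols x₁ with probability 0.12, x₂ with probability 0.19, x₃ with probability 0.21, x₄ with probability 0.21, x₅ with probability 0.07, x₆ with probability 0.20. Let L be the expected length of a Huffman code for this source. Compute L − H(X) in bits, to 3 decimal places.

Entropy H = −Σ p log₂ p ≈ 2.5009 bits.
Huffman merges: 7/100+3/25→19/100; 19/100+19/100→19/50; 1/5+21/100→41/100; 21/100+19/50→59/100; 41/100+59/100→1. L = 257/100 ≈ 2.5700.
L − H = 2.5700 − 2.5009 = 0.069 bits.

0.069 bits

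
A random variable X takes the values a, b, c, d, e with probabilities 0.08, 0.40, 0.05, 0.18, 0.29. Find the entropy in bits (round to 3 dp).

H = −Σ pᵢ log₂ pᵢ.
−0.08·log₂(0.08) = 0.2915
−0.40·log₂(0.40) = 0.5288
−0.05·log₂(0.05) = 0.2161
−0.18·log₂(0.18) = 0.4453
−0.29·log₂(0.29) = 0.5179
Sum ≈ 1.9996 → 2.000 bits.

2.000 bits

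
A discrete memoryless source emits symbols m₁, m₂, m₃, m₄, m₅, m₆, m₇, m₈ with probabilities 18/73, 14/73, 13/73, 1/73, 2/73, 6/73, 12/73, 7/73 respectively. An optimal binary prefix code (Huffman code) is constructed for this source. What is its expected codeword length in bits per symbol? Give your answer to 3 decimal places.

2.726 bits/symbol

Repeatedly combine the two least-probable nodes; the expected code length is the sum of the merged weights.
merge 1/73 + 2/73 → 3/73
merge 3/73 + 6/73 → 9/73
merge 7/73 + 9/73 → 16/73
merge 12/73 + 13/73 → 25/73
merge 14/73 + 16/73 → 30/73
merge 18/73 + 25/73 → 43/73
merge 30/73 + 43/73 → 1
L = 3/73 + 9/73 + 16/73 + 25/73 + 30/73 + 43/73 + 1 = 199/73 ≈ 2.726 bits/symbol.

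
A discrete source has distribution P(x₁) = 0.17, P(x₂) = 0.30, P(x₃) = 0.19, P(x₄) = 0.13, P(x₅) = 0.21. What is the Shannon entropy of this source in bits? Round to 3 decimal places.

2.266 bits

H = −Σ pᵢ log₂ pᵢ.
−0.17·log₂(0.17) = 0.4346
−0.30·log₂(0.30) = 0.5211
−0.19·log₂(0.19) = 0.4552
−0.13·log₂(0.13) = 0.3826
−0.21·log₂(0.21) = 0.4728
Sum ≈ 2.2664 → 2.266 bits.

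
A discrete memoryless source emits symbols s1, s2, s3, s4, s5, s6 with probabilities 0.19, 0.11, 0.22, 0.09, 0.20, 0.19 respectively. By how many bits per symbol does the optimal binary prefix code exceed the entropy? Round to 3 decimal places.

0.062 bits

Entropy H = −Σ p log₂ p ≈ 2.5184 bits.
Huffman merges: 9/100+11/100→1/5; 19/100+19/100→19/50; 1/5+1/5→2/5; 11/50+19/50→3/5; 2/5+3/5→1. L = 129/50 ≈ 2.5800.
L − H = 2.5800 − 2.5184 = 0.062 bits.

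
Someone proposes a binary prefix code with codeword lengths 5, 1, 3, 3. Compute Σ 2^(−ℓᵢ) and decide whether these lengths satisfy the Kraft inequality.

0.78125; yes

With common denominator 2^5 = 32: Σ 2^(−ℓᵢ) = 1/32 + 16/32 + 4/32 + 4/32 = 25/32 = 0.78125.
Kraft's inequality requires Σ ≤ 1; here Σ = 0.78125 ≤ 1, so such a prefix code exists.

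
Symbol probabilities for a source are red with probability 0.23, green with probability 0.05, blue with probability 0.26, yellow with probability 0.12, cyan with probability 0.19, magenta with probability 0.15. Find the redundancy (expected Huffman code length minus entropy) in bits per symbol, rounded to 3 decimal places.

0.048 bits

Entropy H = −Σ p log₂ p ≈ 2.4419 bits.
Huffman merges: 1/20+3/25→17/100; 3/20+17/100→8/25; 19/100+23/100→21/50; 13/50+8/25→29/50; 21/50+29/50→1. L = 249/100 ≈ 2.4900.
L − H = 2.4900 − 2.4419 = 0.048 bits.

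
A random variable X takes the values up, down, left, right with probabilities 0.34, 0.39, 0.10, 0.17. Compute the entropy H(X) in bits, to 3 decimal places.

H = −Σ pᵢ log₂ pᵢ.
−0.34·log₂(0.34) = 0.5292
−0.39·log₂(0.39) = 0.5298
−0.10·log₂(0.10) = 0.3322
−0.17·log₂(0.17) = 0.4346
Sum ≈ 1.8258 → 1.826 bits.

1.826 bits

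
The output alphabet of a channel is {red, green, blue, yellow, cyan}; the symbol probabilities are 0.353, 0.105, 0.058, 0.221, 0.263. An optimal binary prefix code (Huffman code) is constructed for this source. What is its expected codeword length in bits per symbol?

2.163 bits/symbol

Repeatedly combine the two least-probable nodes; the expected code length is the sum of the merged weights.
merge 29/500 + 21/200 → 163/1000
merge 163/1000 + 221/1000 → 48/125
merge 263/1000 + 353/1000 → 77/125
merge 48/125 + 77/125 → 1
L = 163/1000 + 48/125 + 77/125 + 1 = 2163/1000 = 2.163 bits/symbol.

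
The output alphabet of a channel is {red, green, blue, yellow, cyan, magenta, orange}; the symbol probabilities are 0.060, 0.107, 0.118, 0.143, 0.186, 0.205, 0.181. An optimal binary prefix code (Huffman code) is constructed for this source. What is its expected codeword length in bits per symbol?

2.776 bits/symbol

Repeatedly combine the two least-probable nodes; the expected code length is the sum of the merged weights.
merge 3/50 + 107/1000 → 167/1000
merge 59/500 + 143/1000 → 261/1000
merge 167/1000 + 181/1000 → 87/250
merge 93/500 + 41/200 → 391/1000
merge 261/1000 + 87/250 → 609/1000
merge 391/1000 + 609/1000 → 1
L = 167/1000 + 261/1000 + 87/250 + 391/1000 + 609/1000 + 1 = 347/125 = 2.776 bits/symbol.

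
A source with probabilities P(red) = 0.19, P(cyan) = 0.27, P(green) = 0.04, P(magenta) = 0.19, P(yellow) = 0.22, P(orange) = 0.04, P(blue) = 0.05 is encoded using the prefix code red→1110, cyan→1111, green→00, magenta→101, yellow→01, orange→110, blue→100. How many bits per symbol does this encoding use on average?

3.2 bits/symbol

L̄ = Σ pᵢ·ℓᵢ = 0.19·4 + 0.27·4 + 0.04·2 + 0.19·3 + 0.22·2 + 0.04·3 + 0.05·3 = 3.2 bits/symbol.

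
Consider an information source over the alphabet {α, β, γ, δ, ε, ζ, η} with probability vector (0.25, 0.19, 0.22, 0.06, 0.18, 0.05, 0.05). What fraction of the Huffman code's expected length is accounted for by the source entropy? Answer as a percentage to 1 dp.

Entropy H = −Σ p log₂ p ≈ 2.5568 bits.
Huffman merges: 1/20+1/20→1/10; 3/50+1/10→4/25; 4/25+9/50→17/50; 19/100+11/50→41/100; 1/4+17/50→59/100; 41/100+59/100→1. L = 13/5 ≈ 2.6000.
Efficiency = H/L = 2.5568/2.6000 = 98.3%.

98.3%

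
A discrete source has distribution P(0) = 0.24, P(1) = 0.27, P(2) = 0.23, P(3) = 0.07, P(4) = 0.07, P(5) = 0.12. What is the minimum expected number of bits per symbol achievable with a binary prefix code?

Repeatedly combine the two least-probable nodes; the expected code length is the sum of the merged weights.
merge 7/100 + 7/100 → 7/50
merge 3/25 + 7/50 → 13/50
merge 23/100 + 6/25 → 47/100
merge 13/50 + 27/100 → 53/100
merge 47/100 + 53/100 → 1
L = 7/50 + 13/50 + 47/100 + 53/100 + 1 = 12/5 = 2.4 bits/symbol.

2.4 bits/symbol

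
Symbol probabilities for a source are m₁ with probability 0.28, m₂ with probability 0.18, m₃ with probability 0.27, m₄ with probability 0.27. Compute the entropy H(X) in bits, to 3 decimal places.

1.980 bits

H = −Σ pᵢ log₂ pᵢ.
−0.28·log₂(0.28) = 0.5142
−0.18·log₂(0.18) = 0.4453
−0.27·log₂(0.27) = 0.5100
−0.27·log₂(0.27) = 0.5100
Sum ≈ 1.9796 → 1.980 bits.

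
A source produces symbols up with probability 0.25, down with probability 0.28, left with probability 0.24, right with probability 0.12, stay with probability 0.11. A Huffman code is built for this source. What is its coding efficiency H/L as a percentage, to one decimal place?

Entropy H = −Σ p log₂ p ≈ 2.2257 bits.
Huffman merges: 11/100+3/25→23/100; 23/100+6/25→47/100; 1/4+7/25→53/100; 47/100+53/100→1. L = 223/100 ≈ 2.2300.
Efficiency = H/L = 2.2257/2.2300 = 99.8%.

99.8%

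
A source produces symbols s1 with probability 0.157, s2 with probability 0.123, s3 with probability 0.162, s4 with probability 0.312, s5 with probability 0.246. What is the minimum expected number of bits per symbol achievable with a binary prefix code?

Repeatedly combine the two least-probable nodes; the expected code length is the sum of the merged weights.
merge 123/1000 + 157/1000 → 7/25
merge 81/500 + 123/500 → 51/125
merge 7/25 + 39/125 → 74/125
merge 51/125 + 74/125 → 1
L = 7/25 + 51/125 + 74/125 + 1 = 57/25 = 2.28 bits/symbol.

2.28 bits/symbol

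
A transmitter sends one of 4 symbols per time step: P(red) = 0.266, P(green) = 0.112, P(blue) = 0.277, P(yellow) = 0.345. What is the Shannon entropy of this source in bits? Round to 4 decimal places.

H = −Σ pᵢ log₂ pᵢ.
−0.266·log₂(0.266) = 0.5082
−0.112·log₂(0.112) = 0.3537
−0.277·log₂(0.277) = 0.5130
−0.345·log₂(0.345) = 0.5297
Sum ≈ 1.9046 → 1.9046 bits.

1.9046 bits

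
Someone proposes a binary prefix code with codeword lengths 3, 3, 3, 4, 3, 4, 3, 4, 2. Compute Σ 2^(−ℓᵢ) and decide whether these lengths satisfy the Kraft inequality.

1.0625; no

With common denominator 2^4 = 16: Σ 2^(−ℓᵢ) = 2/16 + 2/16 + 2/16 + 1/16 + 2/16 + 1/16 + 2/16 + 1/16 + 4/16 = 17/16 = 1.0625.
Kraft's inequality requires Σ ≤ 1; here Σ = 1.0625 > 1, so no such prefix code exists.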